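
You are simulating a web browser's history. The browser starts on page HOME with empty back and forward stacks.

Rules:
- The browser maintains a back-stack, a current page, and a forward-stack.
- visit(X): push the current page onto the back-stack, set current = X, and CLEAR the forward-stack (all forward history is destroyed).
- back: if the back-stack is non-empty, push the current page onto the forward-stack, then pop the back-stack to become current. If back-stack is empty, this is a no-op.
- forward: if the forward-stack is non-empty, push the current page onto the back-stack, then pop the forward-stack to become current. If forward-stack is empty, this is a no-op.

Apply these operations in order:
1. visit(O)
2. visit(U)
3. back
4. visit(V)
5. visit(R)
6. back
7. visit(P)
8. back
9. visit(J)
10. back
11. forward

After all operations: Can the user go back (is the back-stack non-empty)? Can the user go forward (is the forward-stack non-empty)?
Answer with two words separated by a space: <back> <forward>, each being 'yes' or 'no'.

Answer: yes no

Derivation:
After 1 (visit(O)): cur=O back=1 fwd=0
After 2 (visit(U)): cur=U back=2 fwd=0
After 3 (back): cur=O back=1 fwd=1
After 4 (visit(V)): cur=V back=2 fwd=0
After 5 (visit(R)): cur=R back=3 fwd=0
After 6 (back): cur=V back=2 fwd=1
After 7 (visit(P)): cur=P back=3 fwd=0
After 8 (back): cur=V back=2 fwd=1
After 9 (visit(J)): cur=J back=3 fwd=0
After 10 (back): cur=V back=2 fwd=1
After 11 (forward): cur=J back=3 fwd=0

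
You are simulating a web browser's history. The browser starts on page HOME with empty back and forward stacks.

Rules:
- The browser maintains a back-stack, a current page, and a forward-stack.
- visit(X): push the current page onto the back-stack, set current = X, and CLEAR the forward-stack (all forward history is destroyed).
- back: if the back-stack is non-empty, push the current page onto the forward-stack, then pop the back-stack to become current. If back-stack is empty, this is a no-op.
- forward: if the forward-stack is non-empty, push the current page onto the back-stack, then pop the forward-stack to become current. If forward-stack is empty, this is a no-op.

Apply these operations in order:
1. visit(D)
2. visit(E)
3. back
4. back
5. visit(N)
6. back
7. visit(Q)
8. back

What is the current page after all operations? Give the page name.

After 1 (visit(D)): cur=D back=1 fwd=0
After 2 (visit(E)): cur=E back=2 fwd=0
After 3 (back): cur=D back=1 fwd=1
After 4 (back): cur=HOME back=0 fwd=2
After 5 (visit(N)): cur=N back=1 fwd=0
After 6 (back): cur=HOME back=0 fwd=1
After 7 (visit(Q)): cur=Q back=1 fwd=0
After 8 (back): cur=HOME back=0 fwd=1

Answer: HOME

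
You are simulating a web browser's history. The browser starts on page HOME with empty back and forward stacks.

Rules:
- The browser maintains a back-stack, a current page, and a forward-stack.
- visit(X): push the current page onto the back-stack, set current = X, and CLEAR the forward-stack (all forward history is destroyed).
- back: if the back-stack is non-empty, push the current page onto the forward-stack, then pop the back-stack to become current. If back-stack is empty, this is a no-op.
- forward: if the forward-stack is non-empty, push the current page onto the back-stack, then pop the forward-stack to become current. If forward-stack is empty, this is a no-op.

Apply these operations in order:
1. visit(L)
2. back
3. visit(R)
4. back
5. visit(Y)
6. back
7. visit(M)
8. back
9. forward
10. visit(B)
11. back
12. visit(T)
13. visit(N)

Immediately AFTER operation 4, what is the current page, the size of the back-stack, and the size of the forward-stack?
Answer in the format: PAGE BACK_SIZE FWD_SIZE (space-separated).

After 1 (visit(L)): cur=L back=1 fwd=0
After 2 (back): cur=HOME back=0 fwd=1
After 3 (visit(R)): cur=R back=1 fwd=0
After 4 (back): cur=HOME back=0 fwd=1

HOME 0 1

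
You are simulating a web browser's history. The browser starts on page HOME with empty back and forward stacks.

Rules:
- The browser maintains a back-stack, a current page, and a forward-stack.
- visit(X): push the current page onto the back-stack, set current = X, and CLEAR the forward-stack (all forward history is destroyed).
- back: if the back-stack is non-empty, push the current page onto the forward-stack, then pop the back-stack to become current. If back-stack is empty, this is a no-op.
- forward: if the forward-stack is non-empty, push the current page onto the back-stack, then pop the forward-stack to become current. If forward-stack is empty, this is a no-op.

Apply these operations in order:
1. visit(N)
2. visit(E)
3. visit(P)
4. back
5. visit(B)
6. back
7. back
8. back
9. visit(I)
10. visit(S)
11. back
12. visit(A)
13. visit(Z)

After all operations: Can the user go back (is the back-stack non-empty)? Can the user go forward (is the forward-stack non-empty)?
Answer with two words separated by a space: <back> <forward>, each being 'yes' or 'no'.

After 1 (visit(N)): cur=N back=1 fwd=0
After 2 (visit(E)): cur=E back=2 fwd=0
After 3 (visit(P)): cur=P back=3 fwd=0
After 4 (back): cur=E back=2 fwd=1
After 5 (visit(B)): cur=B back=3 fwd=0
After 6 (back): cur=E back=2 fwd=1
After 7 (back): cur=N back=1 fwd=2
After 8 (back): cur=HOME back=0 fwd=3
After 9 (visit(I)): cur=I back=1 fwd=0
After 10 (visit(S)): cur=S back=2 fwd=0
After 11 (back): cur=I back=1 fwd=1
After 12 (visit(A)): cur=A back=2 fwd=0
After 13 (visit(Z)): cur=Z back=3 fwd=0

Answer: yes no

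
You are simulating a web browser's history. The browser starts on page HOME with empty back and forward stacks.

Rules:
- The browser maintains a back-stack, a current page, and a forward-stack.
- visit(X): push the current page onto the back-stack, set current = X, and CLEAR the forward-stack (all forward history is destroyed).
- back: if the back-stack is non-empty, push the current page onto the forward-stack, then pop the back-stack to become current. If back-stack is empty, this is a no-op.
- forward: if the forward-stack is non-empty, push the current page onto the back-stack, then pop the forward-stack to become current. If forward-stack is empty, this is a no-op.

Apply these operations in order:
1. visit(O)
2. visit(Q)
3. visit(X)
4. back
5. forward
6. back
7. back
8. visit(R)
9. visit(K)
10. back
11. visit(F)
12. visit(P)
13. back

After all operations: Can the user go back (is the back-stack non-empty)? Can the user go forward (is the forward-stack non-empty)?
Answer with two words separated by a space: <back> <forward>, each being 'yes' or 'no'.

After 1 (visit(O)): cur=O back=1 fwd=0
After 2 (visit(Q)): cur=Q back=2 fwd=0
After 3 (visit(X)): cur=X back=3 fwd=0
After 4 (back): cur=Q back=2 fwd=1
After 5 (forward): cur=X back=3 fwd=0
After 6 (back): cur=Q back=2 fwd=1
After 7 (back): cur=O back=1 fwd=2
After 8 (visit(R)): cur=R back=2 fwd=0
After 9 (visit(K)): cur=K back=3 fwd=0
After 10 (back): cur=R back=2 fwd=1
After 11 (visit(F)): cur=F back=3 fwd=0
After 12 (visit(P)): cur=P back=4 fwd=0
After 13 (back): cur=F back=3 fwd=1

Answer: yes yes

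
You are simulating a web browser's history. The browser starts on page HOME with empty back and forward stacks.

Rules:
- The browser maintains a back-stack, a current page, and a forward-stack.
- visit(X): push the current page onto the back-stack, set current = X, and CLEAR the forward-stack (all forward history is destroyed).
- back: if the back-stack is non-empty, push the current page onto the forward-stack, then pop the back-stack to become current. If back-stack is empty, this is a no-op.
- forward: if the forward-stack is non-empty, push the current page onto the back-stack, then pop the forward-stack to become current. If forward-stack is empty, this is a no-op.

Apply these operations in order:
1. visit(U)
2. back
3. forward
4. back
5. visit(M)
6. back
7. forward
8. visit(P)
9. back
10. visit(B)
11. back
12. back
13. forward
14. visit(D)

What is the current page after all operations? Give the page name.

After 1 (visit(U)): cur=U back=1 fwd=0
After 2 (back): cur=HOME back=0 fwd=1
After 3 (forward): cur=U back=1 fwd=0
After 4 (back): cur=HOME back=0 fwd=1
After 5 (visit(M)): cur=M back=1 fwd=0
After 6 (back): cur=HOME back=0 fwd=1
After 7 (forward): cur=M back=1 fwd=0
After 8 (visit(P)): cur=P back=2 fwd=0
After 9 (back): cur=M back=1 fwd=1
After 10 (visit(B)): cur=B back=2 fwd=0
After 11 (back): cur=M back=1 fwd=1
After 12 (back): cur=HOME back=0 fwd=2
After 13 (forward): cur=M back=1 fwd=1
After 14 (visit(D)): cur=D back=2 fwd=0

Answer: D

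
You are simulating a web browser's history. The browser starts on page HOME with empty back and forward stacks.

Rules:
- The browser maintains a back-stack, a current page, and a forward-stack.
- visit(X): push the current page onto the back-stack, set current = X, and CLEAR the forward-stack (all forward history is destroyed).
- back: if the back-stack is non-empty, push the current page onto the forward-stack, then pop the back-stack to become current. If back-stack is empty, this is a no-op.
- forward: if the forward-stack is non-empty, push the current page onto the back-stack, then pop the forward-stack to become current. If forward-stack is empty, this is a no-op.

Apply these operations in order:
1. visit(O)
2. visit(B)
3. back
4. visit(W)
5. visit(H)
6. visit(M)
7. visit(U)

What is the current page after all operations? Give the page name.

Answer: U

Derivation:
After 1 (visit(O)): cur=O back=1 fwd=0
After 2 (visit(B)): cur=B back=2 fwd=0
After 3 (back): cur=O back=1 fwd=1
After 4 (visit(W)): cur=W back=2 fwd=0
After 5 (visit(H)): cur=H back=3 fwd=0
After 6 (visit(M)): cur=M back=4 fwd=0
After 7 (visit(U)): cur=U back=5 fwd=0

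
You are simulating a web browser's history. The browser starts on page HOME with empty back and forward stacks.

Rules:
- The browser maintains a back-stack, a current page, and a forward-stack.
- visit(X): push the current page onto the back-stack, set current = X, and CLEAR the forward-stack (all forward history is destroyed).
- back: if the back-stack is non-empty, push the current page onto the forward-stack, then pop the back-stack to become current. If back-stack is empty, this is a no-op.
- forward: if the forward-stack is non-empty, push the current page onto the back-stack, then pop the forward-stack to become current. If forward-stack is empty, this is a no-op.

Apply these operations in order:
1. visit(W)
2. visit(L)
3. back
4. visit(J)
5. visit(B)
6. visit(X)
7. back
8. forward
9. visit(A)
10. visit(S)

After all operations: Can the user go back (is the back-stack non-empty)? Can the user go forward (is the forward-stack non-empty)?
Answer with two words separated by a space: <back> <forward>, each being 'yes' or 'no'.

After 1 (visit(W)): cur=W back=1 fwd=0
After 2 (visit(L)): cur=L back=2 fwd=0
After 3 (back): cur=W back=1 fwd=1
After 4 (visit(J)): cur=J back=2 fwd=0
After 5 (visit(B)): cur=B back=3 fwd=0
After 6 (visit(X)): cur=X back=4 fwd=0
After 7 (back): cur=B back=3 fwd=1
After 8 (forward): cur=X back=4 fwd=0
After 9 (visit(A)): cur=A back=5 fwd=0
After 10 (visit(S)): cur=S back=6 fwd=0

Answer: yes no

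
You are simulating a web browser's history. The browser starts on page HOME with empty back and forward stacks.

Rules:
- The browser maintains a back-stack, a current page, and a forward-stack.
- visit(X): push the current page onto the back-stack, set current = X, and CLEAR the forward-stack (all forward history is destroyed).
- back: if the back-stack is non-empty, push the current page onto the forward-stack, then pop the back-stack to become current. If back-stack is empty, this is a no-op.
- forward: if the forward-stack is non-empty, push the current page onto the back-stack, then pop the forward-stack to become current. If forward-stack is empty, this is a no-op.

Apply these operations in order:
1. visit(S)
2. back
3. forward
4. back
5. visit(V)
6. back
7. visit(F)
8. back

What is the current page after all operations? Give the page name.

Answer: HOME

Derivation:
After 1 (visit(S)): cur=S back=1 fwd=0
After 2 (back): cur=HOME back=0 fwd=1
After 3 (forward): cur=S back=1 fwd=0
After 4 (back): cur=HOME back=0 fwd=1
After 5 (visit(V)): cur=V back=1 fwd=0
After 6 (back): cur=HOME back=0 fwd=1
After 7 (visit(F)): cur=F back=1 fwd=0
After 8 (back): cur=HOME back=0 fwd=1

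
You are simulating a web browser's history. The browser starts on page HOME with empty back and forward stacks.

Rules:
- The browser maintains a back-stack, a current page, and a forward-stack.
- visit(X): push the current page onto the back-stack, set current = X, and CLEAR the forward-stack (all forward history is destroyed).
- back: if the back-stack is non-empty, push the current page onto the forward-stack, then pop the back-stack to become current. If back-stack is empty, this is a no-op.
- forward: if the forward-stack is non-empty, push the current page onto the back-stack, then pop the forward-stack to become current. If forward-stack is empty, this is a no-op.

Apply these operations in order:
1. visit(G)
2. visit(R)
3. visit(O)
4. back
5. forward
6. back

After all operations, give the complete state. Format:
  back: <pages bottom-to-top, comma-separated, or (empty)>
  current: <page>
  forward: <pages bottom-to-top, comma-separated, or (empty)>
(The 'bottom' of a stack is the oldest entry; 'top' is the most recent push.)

Answer: back: HOME,G
current: R
forward: O

Derivation:
After 1 (visit(G)): cur=G back=1 fwd=0
After 2 (visit(R)): cur=R back=2 fwd=0
After 3 (visit(O)): cur=O back=3 fwd=0
After 4 (back): cur=R back=2 fwd=1
After 5 (forward): cur=O back=3 fwd=0
After 6 (back): cur=R back=2 fwd=1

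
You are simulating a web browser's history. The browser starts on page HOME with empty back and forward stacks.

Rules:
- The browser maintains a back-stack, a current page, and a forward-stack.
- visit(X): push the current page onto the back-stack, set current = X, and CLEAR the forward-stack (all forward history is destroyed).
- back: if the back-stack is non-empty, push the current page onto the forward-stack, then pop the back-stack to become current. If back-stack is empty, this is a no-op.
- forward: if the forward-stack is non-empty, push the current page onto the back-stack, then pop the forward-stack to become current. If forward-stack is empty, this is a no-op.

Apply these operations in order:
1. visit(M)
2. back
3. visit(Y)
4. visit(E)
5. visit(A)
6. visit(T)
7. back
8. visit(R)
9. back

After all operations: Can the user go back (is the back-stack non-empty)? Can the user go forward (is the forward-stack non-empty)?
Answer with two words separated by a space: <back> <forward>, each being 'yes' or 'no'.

Answer: yes yes

Derivation:
After 1 (visit(M)): cur=M back=1 fwd=0
After 2 (back): cur=HOME back=0 fwd=1
After 3 (visit(Y)): cur=Y back=1 fwd=0
After 4 (visit(E)): cur=E back=2 fwd=0
After 5 (visit(A)): cur=A back=3 fwd=0
After 6 (visit(T)): cur=T back=4 fwd=0
After 7 (back): cur=A back=3 fwd=1
After 8 (visit(R)): cur=R back=4 fwd=0
After 9 (back): cur=A back=3 fwd=1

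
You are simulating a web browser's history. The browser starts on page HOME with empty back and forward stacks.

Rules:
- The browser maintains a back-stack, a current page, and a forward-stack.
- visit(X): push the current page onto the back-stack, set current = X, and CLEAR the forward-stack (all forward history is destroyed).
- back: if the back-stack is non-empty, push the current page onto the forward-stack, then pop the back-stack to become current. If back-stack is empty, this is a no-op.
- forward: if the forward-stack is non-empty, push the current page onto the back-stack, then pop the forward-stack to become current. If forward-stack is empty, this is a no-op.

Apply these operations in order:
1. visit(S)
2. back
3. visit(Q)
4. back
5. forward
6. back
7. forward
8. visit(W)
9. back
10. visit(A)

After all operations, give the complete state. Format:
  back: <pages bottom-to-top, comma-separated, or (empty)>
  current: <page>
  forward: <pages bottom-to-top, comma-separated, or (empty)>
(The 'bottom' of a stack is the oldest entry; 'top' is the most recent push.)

After 1 (visit(S)): cur=S back=1 fwd=0
After 2 (back): cur=HOME back=0 fwd=1
After 3 (visit(Q)): cur=Q back=1 fwd=0
After 4 (back): cur=HOME back=0 fwd=1
After 5 (forward): cur=Q back=1 fwd=0
After 6 (back): cur=HOME back=0 fwd=1
After 7 (forward): cur=Q back=1 fwd=0
After 8 (visit(W)): cur=W back=2 fwd=0
After 9 (back): cur=Q back=1 fwd=1
After 10 (visit(A)): cur=A back=2 fwd=0

Answer: back: HOME,Q
current: A
forward: (empty)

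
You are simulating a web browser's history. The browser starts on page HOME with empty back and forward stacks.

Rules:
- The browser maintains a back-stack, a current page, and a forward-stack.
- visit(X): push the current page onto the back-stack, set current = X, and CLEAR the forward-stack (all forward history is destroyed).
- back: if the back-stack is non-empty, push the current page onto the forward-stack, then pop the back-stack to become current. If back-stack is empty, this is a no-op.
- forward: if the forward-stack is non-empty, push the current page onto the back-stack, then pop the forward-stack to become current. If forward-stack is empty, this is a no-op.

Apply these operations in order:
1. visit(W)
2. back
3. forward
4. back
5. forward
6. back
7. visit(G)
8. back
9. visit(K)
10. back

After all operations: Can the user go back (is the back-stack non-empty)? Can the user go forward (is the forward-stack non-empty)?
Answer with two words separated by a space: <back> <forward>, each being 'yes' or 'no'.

After 1 (visit(W)): cur=W back=1 fwd=0
After 2 (back): cur=HOME back=0 fwd=1
After 3 (forward): cur=W back=1 fwd=0
After 4 (back): cur=HOME back=0 fwd=1
After 5 (forward): cur=W back=1 fwd=0
After 6 (back): cur=HOME back=0 fwd=1
After 7 (visit(G)): cur=G back=1 fwd=0
After 8 (back): cur=HOME back=0 fwd=1
After 9 (visit(K)): cur=K back=1 fwd=0
After 10 (back): cur=HOME back=0 fwd=1

Answer: no yes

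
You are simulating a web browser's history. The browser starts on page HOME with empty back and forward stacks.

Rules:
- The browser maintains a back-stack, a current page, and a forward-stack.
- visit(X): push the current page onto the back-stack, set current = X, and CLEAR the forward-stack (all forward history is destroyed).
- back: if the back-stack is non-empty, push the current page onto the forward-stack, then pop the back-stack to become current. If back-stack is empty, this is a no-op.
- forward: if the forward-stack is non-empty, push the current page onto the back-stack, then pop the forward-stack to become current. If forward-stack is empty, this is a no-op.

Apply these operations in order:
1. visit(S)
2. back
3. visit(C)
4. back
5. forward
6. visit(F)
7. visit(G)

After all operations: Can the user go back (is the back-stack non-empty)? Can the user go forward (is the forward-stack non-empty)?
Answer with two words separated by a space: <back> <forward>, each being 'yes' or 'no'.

After 1 (visit(S)): cur=S back=1 fwd=0
After 2 (back): cur=HOME back=0 fwd=1
After 3 (visit(C)): cur=C back=1 fwd=0
After 4 (back): cur=HOME back=0 fwd=1
After 5 (forward): cur=C back=1 fwd=0
After 6 (visit(F)): cur=F back=2 fwd=0
After 7 (visit(G)): cur=G back=3 fwd=0

Answer: yes no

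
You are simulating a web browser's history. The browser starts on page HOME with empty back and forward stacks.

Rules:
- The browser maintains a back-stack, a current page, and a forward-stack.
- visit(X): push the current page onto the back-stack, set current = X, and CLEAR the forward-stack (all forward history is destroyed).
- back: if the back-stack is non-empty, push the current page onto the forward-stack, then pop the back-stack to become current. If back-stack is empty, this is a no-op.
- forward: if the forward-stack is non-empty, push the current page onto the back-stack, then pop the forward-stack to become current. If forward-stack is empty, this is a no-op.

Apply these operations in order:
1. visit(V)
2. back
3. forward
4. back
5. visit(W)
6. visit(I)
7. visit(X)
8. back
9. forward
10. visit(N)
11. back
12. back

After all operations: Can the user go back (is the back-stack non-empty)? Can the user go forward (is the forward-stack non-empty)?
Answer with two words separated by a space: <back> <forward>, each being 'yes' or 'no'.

After 1 (visit(V)): cur=V back=1 fwd=0
After 2 (back): cur=HOME back=0 fwd=1
After 3 (forward): cur=V back=1 fwd=0
After 4 (back): cur=HOME back=0 fwd=1
After 5 (visit(W)): cur=W back=1 fwd=0
After 6 (visit(I)): cur=I back=2 fwd=0
After 7 (visit(X)): cur=X back=3 fwd=0
After 8 (back): cur=I back=2 fwd=1
After 9 (forward): cur=X back=3 fwd=0
After 10 (visit(N)): cur=N back=4 fwd=0
After 11 (back): cur=X back=3 fwd=1
After 12 (back): cur=I back=2 fwd=2

Answer: yes yes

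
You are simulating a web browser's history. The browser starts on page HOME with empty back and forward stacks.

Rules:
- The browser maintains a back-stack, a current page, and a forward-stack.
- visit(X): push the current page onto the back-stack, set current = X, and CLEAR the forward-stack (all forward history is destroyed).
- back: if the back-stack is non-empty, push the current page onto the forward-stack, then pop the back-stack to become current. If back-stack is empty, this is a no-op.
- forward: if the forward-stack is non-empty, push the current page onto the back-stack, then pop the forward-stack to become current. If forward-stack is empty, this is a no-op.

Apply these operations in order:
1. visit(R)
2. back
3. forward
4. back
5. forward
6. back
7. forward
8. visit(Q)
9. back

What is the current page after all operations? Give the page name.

Answer: R

Derivation:
After 1 (visit(R)): cur=R back=1 fwd=0
After 2 (back): cur=HOME back=0 fwd=1
After 3 (forward): cur=R back=1 fwd=0
After 4 (back): cur=HOME back=0 fwd=1
After 5 (forward): cur=R back=1 fwd=0
After 6 (back): cur=HOME back=0 fwd=1
After 7 (forward): cur=R back=1 fwd=0
After 8 (visit(Q)): cur=Q back=2 fwd=0
After 9 (back): cur=R back=1 fwd=1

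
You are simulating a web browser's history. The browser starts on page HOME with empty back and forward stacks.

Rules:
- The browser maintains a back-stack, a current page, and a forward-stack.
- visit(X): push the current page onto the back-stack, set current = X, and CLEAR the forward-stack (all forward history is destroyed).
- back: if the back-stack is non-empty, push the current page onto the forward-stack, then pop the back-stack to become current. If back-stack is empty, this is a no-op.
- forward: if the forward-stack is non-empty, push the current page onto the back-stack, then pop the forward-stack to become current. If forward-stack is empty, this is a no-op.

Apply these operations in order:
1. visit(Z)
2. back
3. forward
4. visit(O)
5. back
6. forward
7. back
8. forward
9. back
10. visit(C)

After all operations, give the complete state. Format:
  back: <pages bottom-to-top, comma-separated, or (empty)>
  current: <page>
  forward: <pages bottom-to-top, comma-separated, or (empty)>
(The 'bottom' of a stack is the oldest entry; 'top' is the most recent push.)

After 1 (visit(Z)): cur=Z back=1 fwd=0
After 2 (back): cur=HOME back=0 fwd=1
After 3 (forward): cur=Z back=1 fwd=0
After 4 (visit(O)): cur=O back=2 fwd=0
After 5 (back): cur=Z back=1 fwd=1
After 6 (forward): cur=O back=2 fwd=0
After 7 (back): cur=Z back=1 fwd=1
After 8 (forward): cur=O back=2 fwd=0
After 9 (back): cur=Z back=1 fwd=1
After 10 (visit(C)): cur=C back=2 fwd=0

Answer: back: HOME,Z
current: C
forward: (empty)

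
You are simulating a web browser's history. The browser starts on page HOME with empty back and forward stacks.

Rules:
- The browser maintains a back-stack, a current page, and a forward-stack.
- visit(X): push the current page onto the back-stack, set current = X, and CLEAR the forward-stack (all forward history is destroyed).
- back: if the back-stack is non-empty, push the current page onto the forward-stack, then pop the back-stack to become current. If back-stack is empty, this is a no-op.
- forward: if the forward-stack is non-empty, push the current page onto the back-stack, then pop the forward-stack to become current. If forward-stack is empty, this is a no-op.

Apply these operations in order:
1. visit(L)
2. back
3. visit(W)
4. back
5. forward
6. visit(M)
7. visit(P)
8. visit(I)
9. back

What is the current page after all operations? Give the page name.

After 1 (visit(L)): cur=L back=1 fwd=0
After 2 (back): cur=HOME back=0 fwd=1
After 3 (visit(W)): cur=W back=1 fwd=0
After 4 (back): cur=HOME back=0 fwd=1
After 5 (forward): cur=W back=1 fwd=0
After 6 (visit(M)): cur=M back=2 fwd=0
After 7 (visit(P)): cur=P back=3 fwd=0
After 8 (visit(I)): cur=I back=4 fwd=0
After 9 (back): cur=P back=3 fwd=1

Answer: P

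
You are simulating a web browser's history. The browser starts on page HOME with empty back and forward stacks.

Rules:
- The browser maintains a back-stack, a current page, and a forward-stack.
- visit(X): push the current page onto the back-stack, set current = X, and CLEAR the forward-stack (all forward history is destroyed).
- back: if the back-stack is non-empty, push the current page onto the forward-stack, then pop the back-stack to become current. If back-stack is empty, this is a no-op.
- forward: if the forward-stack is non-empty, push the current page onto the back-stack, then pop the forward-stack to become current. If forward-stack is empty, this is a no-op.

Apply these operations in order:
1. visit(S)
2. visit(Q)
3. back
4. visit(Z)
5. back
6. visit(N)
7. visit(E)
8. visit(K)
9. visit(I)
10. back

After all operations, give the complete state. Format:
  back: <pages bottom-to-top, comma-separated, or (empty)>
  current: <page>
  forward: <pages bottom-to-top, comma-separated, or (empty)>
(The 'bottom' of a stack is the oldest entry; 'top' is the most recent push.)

Answer: back: HOME,S,N,E
current: K
forward: I

Derivation:
After 1 (visit(S)): cur=S back=1 fwd=0
After 2 (visit(Q)): cur=Q back=2 fwd=0
After 3 (back): cur=S back=1 fwd=1
After 4 (visit(Z)): cur=Z back=2 fwd=0
After 5 (back): cur=S back=1 fwd=1
After 6 (visit(N)): cur=N back=2 fwd=0
After 7 (visit(E)): cur=E back=3 fwd=0
After 8 (visit(K)): cur=K back=4 fwd=0
After 9 (visit(I)): cur=I back=5 fwd=0
After 10 (back): cur=K back=4 fwd=1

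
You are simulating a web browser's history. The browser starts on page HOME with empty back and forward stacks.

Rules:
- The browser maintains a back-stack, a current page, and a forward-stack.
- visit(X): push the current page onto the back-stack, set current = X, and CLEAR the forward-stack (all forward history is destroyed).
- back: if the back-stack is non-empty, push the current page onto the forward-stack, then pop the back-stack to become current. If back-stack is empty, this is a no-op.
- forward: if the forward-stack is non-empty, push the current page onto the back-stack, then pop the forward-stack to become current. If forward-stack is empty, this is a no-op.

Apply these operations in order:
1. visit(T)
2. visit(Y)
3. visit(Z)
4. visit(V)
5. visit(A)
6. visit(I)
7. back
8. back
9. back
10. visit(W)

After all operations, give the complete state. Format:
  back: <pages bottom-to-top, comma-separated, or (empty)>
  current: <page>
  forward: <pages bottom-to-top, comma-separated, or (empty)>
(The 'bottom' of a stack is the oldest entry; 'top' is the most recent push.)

After 1 (visit(T)): cur=T back=1 fwd=0
After 2 (visit(Y)): cur=Y back=2 fwd=0
After 3 (visit(Z)): cur=Z back=3 fwd=0
After 4 (visit(V)): cur=V back=4 fwd=0
After 5 (visit(A)): cur=A back=5 fwd=0
After 6 (visit(I)): cur=I back=6 fwd=0
After 7 (back): cur=A back=5 fwd=1
After 8 (back): cur=V back=4 fwd=2
After 9 (back): cur=Z back=3 fwd=3
After 10 (visit(W)): cur=W back=4 fwd=0

Answer: back: HOME,T,Y,Z
current: W
forward: (empty)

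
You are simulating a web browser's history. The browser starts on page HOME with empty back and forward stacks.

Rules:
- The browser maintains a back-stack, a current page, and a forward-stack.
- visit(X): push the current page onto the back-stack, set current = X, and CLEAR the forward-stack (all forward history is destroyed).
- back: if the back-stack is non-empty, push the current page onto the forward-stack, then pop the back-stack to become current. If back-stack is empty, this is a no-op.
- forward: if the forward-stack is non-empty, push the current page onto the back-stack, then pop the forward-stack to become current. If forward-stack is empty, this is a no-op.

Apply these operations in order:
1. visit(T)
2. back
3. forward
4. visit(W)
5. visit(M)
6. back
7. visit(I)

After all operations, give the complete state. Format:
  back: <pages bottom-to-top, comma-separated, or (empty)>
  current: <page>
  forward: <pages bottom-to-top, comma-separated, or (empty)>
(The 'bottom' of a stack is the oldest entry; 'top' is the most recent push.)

Answer: back: HOME,T,W
current: I
forward: (empty)

Derivation:
After 1 (visit(T)): cur=T back=1 fwd=0
After 2 (back): cur=HOME back=0 fwd=1
After 3 (forward): cur=T back=1 fwd=0
After 4 (visit(W)): cur=W back=2 fwd=0
After 5 (visit(M)): cur=M back=3 fwd=0
After 6 (back): cur=W back=2 fwd=1
After 7 (visit(I)): cur=I back=3 fwd=0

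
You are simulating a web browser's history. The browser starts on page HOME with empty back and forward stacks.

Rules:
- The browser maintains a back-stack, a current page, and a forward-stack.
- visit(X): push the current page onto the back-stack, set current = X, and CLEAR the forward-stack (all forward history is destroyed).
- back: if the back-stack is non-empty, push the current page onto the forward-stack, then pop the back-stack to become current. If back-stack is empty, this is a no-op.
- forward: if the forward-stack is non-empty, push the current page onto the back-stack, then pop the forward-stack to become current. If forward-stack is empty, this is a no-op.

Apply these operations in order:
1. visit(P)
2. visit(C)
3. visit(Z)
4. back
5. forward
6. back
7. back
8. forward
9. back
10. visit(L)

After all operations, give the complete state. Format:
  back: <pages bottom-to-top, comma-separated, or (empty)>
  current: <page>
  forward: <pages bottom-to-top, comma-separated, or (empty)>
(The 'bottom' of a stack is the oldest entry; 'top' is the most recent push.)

Answer: back: HOME,P
current: L
forward: (empty)

Derivation:
After 1 (visit(P)): cur=P back=1 fwd=0
After 2 (visit(C)): cur=C back=2 fwd=0
After 3 (visit(Z)): cur=Z back=3 fwd=0
After 4 (back): cur=C back=2 fwd=1
After 5 (forward): cur=Z back=3 fwd=0
After 6 (back): cur=C back=2 fwd=1
After 7 (back): cur=P back=1 fwd=2
After 8 (forward): cur=C back=2 fwd=1
After 9 (back): cur=P back=1 fwd=2
After 10 (visit(L)): cur=L back=2 fwd=0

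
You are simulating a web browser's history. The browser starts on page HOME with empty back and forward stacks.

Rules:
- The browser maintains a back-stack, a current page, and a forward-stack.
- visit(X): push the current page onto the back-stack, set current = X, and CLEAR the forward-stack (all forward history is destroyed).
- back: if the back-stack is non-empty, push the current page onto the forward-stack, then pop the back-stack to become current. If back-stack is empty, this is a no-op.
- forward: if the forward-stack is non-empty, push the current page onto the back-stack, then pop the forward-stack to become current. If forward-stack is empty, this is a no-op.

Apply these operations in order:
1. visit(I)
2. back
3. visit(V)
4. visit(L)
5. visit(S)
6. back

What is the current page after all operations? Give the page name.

Answer: L

Derivation:
After 1 (visit(I)): cur=I back=1 fwd=0
After 2 (back): cur=HOME back=0 fwd=1
After 3 (visit(V)): cur=V back=1 fwd=0
After 4 (visit(L)): cur=L back=2 fwd=0
After 5 (visit(S)): cur=S back=3 fwd=0
After 6 (back): cur=L back=2 fwd=1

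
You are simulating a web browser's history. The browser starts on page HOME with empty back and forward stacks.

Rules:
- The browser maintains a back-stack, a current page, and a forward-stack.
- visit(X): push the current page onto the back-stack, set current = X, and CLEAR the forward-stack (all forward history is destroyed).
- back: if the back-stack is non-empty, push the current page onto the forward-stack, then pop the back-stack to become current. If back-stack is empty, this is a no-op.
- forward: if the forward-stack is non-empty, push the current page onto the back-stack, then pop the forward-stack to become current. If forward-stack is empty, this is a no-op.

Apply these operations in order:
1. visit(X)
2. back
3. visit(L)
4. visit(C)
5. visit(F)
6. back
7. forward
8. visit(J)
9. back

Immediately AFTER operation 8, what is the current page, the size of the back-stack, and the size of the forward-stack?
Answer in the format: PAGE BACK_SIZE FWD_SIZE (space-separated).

After 1 (visit(X)): cur=X back=1 fwd=0
After 2 (back): cur=HOME back=0 fwd=1
After 3 (visit(L)): cur=L back=1 fwd=0
After 4 (visit(C)): cur=C back=2 fwd=0
After 5 (visit(F)): cur=F back=3 fwd=0
After 6 (back): cur=C back=2 fwd=1
After 7 (forward): cur=F back=3 fwd=0
After 8 (visit(J)): cur=J back=4 fwd=0

J 4 0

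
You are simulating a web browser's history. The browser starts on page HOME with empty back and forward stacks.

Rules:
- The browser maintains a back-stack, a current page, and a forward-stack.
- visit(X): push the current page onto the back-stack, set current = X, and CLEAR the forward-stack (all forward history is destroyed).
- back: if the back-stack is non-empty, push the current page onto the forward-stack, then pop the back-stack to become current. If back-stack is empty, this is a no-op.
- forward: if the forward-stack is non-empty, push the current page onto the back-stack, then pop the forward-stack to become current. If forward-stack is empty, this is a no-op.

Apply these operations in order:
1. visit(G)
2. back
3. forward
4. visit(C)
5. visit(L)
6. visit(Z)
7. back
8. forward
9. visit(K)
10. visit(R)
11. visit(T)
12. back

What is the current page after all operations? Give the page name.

Answer: R

Derivation:
After 1 (visit(G)): cur=G back=1 fwd=0
After 2 (back): cur=HOME back=0 fwd=1
After 3 (forward): cur=G back=1 fwd=0
After 4 (visit(C)): cur=C back=2 fwd=0
After 5 (visit(L)): cur=L back=3 fwd=0
After 6 (visit(Z)): cur=Z back=4 fwd=0
After 7 (back): cur=L back=3 fwd=1
After 8 (forward): cur=Z back=4 fwd=0
After 9 (visit(K)): cur=K back=5 fwd=0
After 10 (visit(R)): cur=R back=6 fwd=0
After 11 (visit(T)): cur=T back=7 fwd=0
After 12 (back): cur=R back=6 fwd=1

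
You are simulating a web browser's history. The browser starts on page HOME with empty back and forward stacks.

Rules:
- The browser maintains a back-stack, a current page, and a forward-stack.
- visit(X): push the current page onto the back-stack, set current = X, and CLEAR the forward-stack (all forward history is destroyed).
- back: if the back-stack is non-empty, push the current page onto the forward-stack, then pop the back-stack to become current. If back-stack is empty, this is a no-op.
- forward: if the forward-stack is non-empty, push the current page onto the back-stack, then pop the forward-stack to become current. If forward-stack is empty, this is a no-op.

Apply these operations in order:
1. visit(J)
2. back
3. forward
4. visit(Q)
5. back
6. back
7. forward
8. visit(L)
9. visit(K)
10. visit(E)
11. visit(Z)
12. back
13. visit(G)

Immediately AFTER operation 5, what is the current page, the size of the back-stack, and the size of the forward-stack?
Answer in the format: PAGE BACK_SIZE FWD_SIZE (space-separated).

After 1 (visit(J)): cur=J back=1 fwd=0
After 2 (back): cur=HOME back=0 fwd=1
After 3 (forward): cur=J back=1 fwd=0
After 4 (visit(Q)): cur=Q back=2 fwd=0
After 5 (back): cur=J back=1 fwd=1

J 1 1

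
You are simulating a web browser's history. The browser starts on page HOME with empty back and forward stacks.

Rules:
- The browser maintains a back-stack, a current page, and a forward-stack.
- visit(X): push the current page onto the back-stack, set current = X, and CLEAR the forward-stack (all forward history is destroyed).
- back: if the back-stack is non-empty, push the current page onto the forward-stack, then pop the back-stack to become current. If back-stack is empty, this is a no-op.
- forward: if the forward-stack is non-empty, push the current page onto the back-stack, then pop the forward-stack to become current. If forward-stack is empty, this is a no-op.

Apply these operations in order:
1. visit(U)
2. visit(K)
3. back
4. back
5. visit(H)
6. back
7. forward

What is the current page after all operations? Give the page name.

After 1 (visit(U)): cur=U back=1 fwd=0
After 2 (visit(K)): cur=K back=2 fwd=0
After 3 (back): cur=U back=1 fwd=1
After 4 (back): cur=HOME back=0 fwd=2
After 5 (visit(H)): cur=H back=1 fwd=0
After 6 (back): cur=HOME back=0 fwd=1
After 7 (forward): cur=H back=1 fwd=0

Answer: H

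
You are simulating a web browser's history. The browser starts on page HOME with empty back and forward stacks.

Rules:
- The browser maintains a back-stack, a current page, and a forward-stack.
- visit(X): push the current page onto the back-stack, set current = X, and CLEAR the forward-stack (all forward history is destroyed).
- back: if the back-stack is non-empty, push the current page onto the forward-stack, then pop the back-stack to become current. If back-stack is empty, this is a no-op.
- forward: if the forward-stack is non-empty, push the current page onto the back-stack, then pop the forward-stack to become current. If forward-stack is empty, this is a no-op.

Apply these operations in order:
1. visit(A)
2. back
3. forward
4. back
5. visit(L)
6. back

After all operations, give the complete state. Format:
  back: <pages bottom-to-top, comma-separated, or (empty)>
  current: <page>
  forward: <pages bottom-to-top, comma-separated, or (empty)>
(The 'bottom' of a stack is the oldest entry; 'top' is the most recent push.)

After 1 (visit(A)): cur=A back=1 fwd=0
After 2 (back): cur=HOME back=0 fwd=1
After 3 (forward): cur=A back=1 fwd=0
After 4 (back): cur=HOME back=0 fwd=1
After 5 (visit(L)): cur=L back=1 fwd=0
After 6 (back): cur=HOME back=0 fwd=1

Answer: back: (empty)
current: HOME
forward: L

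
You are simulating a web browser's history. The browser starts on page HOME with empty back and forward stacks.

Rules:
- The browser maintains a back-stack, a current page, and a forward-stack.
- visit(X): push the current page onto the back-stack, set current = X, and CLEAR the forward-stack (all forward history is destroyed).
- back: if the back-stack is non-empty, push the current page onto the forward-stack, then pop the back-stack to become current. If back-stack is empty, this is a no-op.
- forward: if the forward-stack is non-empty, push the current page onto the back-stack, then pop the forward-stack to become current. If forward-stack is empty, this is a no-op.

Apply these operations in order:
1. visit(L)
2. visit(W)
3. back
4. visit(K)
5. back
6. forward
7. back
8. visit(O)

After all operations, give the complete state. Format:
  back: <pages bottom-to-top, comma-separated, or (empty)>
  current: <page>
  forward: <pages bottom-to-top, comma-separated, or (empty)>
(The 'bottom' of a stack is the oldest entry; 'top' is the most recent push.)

Answer: back: HOME,L
current: O
forward: (empty)

Derivation:
After 1 (visit(L)): cur=L back=1 fwd=0
After 2 (visit(W)): cur=W back=2 fwd=0
After 3 (back): cur=L back=1 fwd=1
After 4 (visit(K)): cur=K back=2 fwd=0
After 5 (back): cur=L back=1 fwd=1
After 6 (forward): cur=K back=2 fwd=0
After 7 (back): cur=L back=1 fwd=1
After 8 (visit(O)): cur=O back=2 fwd=0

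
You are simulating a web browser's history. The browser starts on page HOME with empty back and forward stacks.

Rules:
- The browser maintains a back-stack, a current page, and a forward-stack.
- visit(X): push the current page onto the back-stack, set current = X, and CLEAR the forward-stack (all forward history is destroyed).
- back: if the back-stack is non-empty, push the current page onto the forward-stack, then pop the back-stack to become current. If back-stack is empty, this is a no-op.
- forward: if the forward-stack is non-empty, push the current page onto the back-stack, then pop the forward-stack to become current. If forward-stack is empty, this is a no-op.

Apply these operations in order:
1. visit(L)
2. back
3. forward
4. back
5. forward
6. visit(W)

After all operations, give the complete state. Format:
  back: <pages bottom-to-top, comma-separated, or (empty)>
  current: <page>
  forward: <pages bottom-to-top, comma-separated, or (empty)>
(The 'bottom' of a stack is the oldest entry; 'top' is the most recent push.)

After 1 (visit(L)): cur=L back=1 fwd=0
After 2 (back): cur=HOME back=0 fwd=1
After 3 (forward): cur=L back=1 fwd=0
After 4 (back): cur=HOME back=0 fwd=1
After 5 (forward): cur=L back=1 fwd=0
After 6 (visit(W)): cur=W back=2 fwd=0

Answer: back: HOME,L
current: W
forward: (empty)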